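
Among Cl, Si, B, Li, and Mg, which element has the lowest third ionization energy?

Si

The third ionization energy removes an electron from the +2 ion. For each element: Cl²⁺ still has 5 valence electrons; Si²⁺ still has 2 valence electrons; B²⁺ still has 1 valence electron; Li²⁺ is already 1 electron into the core; Mg²⁺ is the bare [Ne] core.
Core electrons are held far more tightly than valence electrons, so Mg and Li top the IE_3 order.
Valence configurations: Cl²⁺ [Ne]3s²3p³, Si²⁺ [Ne]3s², B²⁺ [He]2s¹.
The numbers (kJ/mol): Cl 3822, Si 3232, B 3660, Li 11815, Mg 7733.
So the third ionization energies run Si < B < Cl < Mg < Li.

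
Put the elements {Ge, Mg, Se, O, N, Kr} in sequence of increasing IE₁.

Mg, Ge, Se, O, Kr, N

N is in period 2, group 15; O is in period 2, group 16; Mg is in period 3, group 2; Ge is in period 4, group 14; Se is in period 4, group 16; Kr is in period 4, group 18.
IE₁ increases left→right with effective nuclear charge and decreases top→bottom as the valence shell moves farther out.
Here both period and group differ, so the two effects have to be weighed against each other.
Ge > Mg: the two effects oppose for this pair; the across-period effect wins (762 vs 738 kJ/mol).
Se > Ge: both are in period 4; the period trend gives Se the larger value.
O > Se: O sits above Se in group 16, so the down-group effect alone puts O higher.
Kr > O: the two effects oppose for this pair; the across-period effect wins (1351 vs 1314 kJ/mol).
N > Kr: period and group pull opposite ways; the down-group shift dominates (1402 vs 1351 kJ/mol).
Note the exception: N has a higher first ionization energy than O, contrary to the simple trend — pairing an electron in O's 2p⁴ costs repulsion energy, so O ionizes more easily than half-filled N (2p³).
Approximate values (kJ/mol): N 1402, O 1314, Mg 738, Ge 762, Se 941, Kr 1351.
So from lowest to highest: Mg < Ge < Se < O < Kr < N.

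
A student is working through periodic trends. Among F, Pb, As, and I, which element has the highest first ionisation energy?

F

F is in period 2, group 17; As is in period 4, group 15; I is in period 5, group 17; Pb is in period 6, group 14.
IE₁ increases left→right with effective nuclear charge and decreases top→bottom as the valence shell moves farther out.
Here both period and group differ, so the two effects have to be weighed against each other.
As > Pb: both effects reinforce here, so As is clearly the higher of the two.
I > As: period and group pull opposite ways; the across-period shift dominates (1008 vs 947 kJ/mol).
F > I: they share group 17; the group trend gives F the larger value.
Approximate values (kJ/mol): F 1681, As 947, I 1008, Pb 716.
The highest first ionisation energy among these belongs to F.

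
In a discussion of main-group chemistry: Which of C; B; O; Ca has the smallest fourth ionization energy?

C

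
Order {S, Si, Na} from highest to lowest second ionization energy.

Na > S > Si

The second ionization energy removes an electron from the +1 ion. For each element: S⁺ still has 5 valence electrons; Si⁺ still has 3 valence electrons; Na⁺ is the bare [Ne] core.
Pulling an electron out of a noble-gas core costs far more than removing a remaining valence electron, so Na sits at the high end of IE_2.
Valence configurations: S⁺ [Ne]3s²3p³, Si⁺ [Ne]3s²3p¹.
Approximate IE_2 values (kJ/mol): S 2252, Si 1577, Na 4562.
Hence IE_2: Si < S < Na.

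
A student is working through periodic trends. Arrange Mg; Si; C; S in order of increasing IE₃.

Si, S, C, Mg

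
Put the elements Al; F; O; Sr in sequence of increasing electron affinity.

O is in period 2, group 16; F is in period 2, group 17; Al is in period 3, group 13; Sr is in period 5, group 2.
Atoms with high Z_eff and room in the valence shell (especially the halogens) have the most exothermic electron affinities.
Here both period and group differ, so the two effects have to be weighed against each other.
Al > Sr: relative to Sr, both the across-period and down-group shifts push Al's electron affinity up.
O > Al: both effects reinforce here, so O is clearly the higher of the two.
F > O: both are in period 2; the period trend gives F the larger value.
For reference (kJ/mol): O 141, F 328, Al 42, Sr 5.
So from lowest to highest: Sr < Al < O < F.

Sr < Al < O < F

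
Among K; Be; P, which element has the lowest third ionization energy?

IE_3 is the cost of taking one more electron from the +2 cation: K²⁺ is already 1 electron into the core; Be²⁺ is the bare [He] core; P²⁺ still has 3 valence electrons.
Pulling an electron out of a noble-gas core costs far more than removing a remaining valence electron, so K and Be sit at the high end of IE_3.
The numbers (kJ/mol): K 4420, Be 14849, P 2914.
Putting it together, IE_3: P < K < Be.

P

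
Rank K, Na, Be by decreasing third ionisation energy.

Be, Na, K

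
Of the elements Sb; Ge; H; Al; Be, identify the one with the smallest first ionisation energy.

Al

H is in period 1, group 1; Be is in period 2, group 2; Al is in period 3, group 13; Ge is in period 4, group 14; Sb is in period 5, group 15.
Removing the outermost electron gets harder across a period and easier down a group.
These sit on a diagonal, where the across-period and down-group effects partly cancel.
Ge > Al: period and group pull opposite ways; the across-period shift dominates (762 vs 578 kJ/mol).
Sb > Ge: the two effects oppose for this pair; the across-period effect wins (831 vs 762 kJ/mol).
Be > Sb: period and group pull opposite ways; the down-group shift dominates (900 vs 831 kJ/mol).
H > Be: the two effects oppose for this pair; the down-group effect wins (1312 vs 900 kJ/mol).
For reference (kJ/mol): H 1312, Be 900, Al 578, Ge 762, Sb 831.
The smallest first ionisation energy among these belongs to Al.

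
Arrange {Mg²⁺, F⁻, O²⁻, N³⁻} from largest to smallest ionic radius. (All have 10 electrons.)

N³⁻, O²⁻, F⁻, Mg²⁺

All of these have 10 electrons, so size is governed by nuclear charge alone: the more protons, the stronger the pull on the same electron cloud, and the smaller the ion.
Nuclear charges: Mg²⁺ (Z=12), F⁻ (Z=9), O²⁻ (Z=8), N³⁻ (Z=7).
Largest to smallest: N³⁻ > O²⁻ > F⁻ > Mg²⁺.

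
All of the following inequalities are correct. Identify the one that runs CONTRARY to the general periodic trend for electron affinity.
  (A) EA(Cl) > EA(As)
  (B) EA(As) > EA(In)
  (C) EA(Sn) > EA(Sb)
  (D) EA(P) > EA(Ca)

(C)

The general trend: electron affinity increases across a period and decreases down a group.
(A) Cl (period 3, group 17) vs As (period 4, group 15): the stated order agrees with the simple trend.
(B) As (period 4, group 15) vs In (period 5, group 13): the stated order agrees with the simple trend.
(C) Sn (period 5, group 14) vs Sb (period 5, group 15): the stated order contradicts the simple trend.
(D) P (period 3, group 15) vs Ca (period 4, group 2): the stated order agrees with the simple trend.
The exception is (C): adding an electron to Sb's half-filled 5p³ is unfavourable, so Sn has the more exothermic EA.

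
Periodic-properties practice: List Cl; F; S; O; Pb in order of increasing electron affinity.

Pb < O < S < F < Cl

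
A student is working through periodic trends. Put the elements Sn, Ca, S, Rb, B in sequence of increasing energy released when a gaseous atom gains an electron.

Electron affinity generally becomes more exothermic across a period toward the halogens and less exothermic down a group.
These span different periods and groups, so the two trends combine.
B > Ca: both effects reinforce here, so B is clearly the higher of the two.
Rb > B: this pair runs against the simple trend — see the exception note.
Sn > Rb: Sn lies to the right of Rb in period 5, so the across-period effect alone puts Sn higher.
S > Sn: relative to Sn, both the across-period and down-group shifts push S's electron affinity up.
Note the exception: Rb has a higher electron affinity than B, contrary to the simple trend — B's ns²np¹ configuration gives only a small electron affinity — the sparsely filled np subshell binds an added electron weakly.
Note the exception: Rb has a higher electron affinity than Ca, contrary to the simple trend — adding an electron to Ca (ns²) has to open a new, higher-energy np subshell, which is unfavourable.
Tabulated electron affinity (kJ/mol): B 27, S 200, Ca 2, Rb 47, Sn 107.
So from lowest to highest: Ca < B < Rb < Sn < S.

Ca < B < Rb < Sn < S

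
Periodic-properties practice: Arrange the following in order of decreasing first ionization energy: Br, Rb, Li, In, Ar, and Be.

Li is in period 2, group 1; Be is in period 2, group 2; Ar is in period 3, group 18; Br is in period 4, group 17; Rb is in period 5, group 1; In is in period 5, group 13.
IE₁ increases left→right with effective nuclear charge and decreases top→bottom as the valence shell moves farther out.
These span different periods and groups, so the two trends combine.
Li > Rb: Li sits above Rb in group 1, so the down-group effect alone puts Li higher.
In > Li: period and group pull opposite ways; the across-period shift dominates (558 vs 520 kJ/mol).
Be > In: the two effects oppose for this pair; the down-group effect wins (900 vs 558 kJ/mol).
Br > Be: the two effects oppose for this pair; the across-period effect wins (1140 vs 900 kJ/mol).
Ar > Br: both effects reinforce here, so Ar is clearly the higher of the two.
Approximate values (kJ/mol): Li 520, Be 900, Ar 1521, Br 1140, Rb 403, In 558.
So from highest to lowest: Ar > Br > Be > In > Li > Rb.

Ar, Br, Be, In, Li, Rb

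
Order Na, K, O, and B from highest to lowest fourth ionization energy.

The fourth ionization energy removes an electron from the +3 ion. For each element: Na³⁺ is already 2 electrons into the core; K³⁺ is already 2 electrons into the core; O³⁺ still has 3 valence electrons; B³⁺ is the bare [He] core.
Usually core removal costs more than valence removal, but here the competition is close: a tightly held n=2 valence electron can cost more to remove than an n=3 core electron, so the actual values have to decide it.
Tabulated IE_4 (kJ/mol): Na 9543, K 5877, O 7469, B 25026.
Hence IE_4: K < O < Na < B.

B > Na > O > K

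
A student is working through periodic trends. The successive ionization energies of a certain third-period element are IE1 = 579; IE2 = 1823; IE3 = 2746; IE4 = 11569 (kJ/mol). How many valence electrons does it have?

Look for the largest jump between consecutive ionization energies: IE4/IE3 ≈ 4.2, far larger than any earlier ratio.
That jump marks the point where a core electron is being removed. So the atom has 3 valence electrons.

3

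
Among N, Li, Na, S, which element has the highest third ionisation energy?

Li

The third ionization energy removes an electron from the +2 ion. For each element: N²⁺ still has 3 valence electrons; Li²⁺ is already 1 electron into the core; Na²⁺ is already 1 electron into the core; S²⁺ still has 4 valence electrons.
Pulling an electron out of a noble-gas core costs far more than removing a remaining valence electron, so Na and Li sit at the high end of IE_3.
Valence configurations: N²⁺ [He]2s²2p¹, S²⁺ [Ne]3s²3p².
Approximate IE_3 values (kJ/mol): N 4578, Li 11815, Na 6910, S 3357.
So the third ionization energies run S < N < Na < Li.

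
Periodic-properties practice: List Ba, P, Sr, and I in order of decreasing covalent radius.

Ba > Sr > I > P

Radius decreases left→right (rising Z_eff, same n) and increases top→bottom (higher n).
These span different periods and groups, so the two trends combine.
I > P: the two effects oppose for this pair; the down-group effect wins (133 vs 111 pm).
Sr > I: both are in period 5; the period trend gives Sr the larger value.
Ba > Sr: they share group 2; the group trend gives Ba the larger value.
Approximate values (pm): P 111, Sr 185, I 133, Ba 196.
So from largest to smallest: Ba > Sr > I > P.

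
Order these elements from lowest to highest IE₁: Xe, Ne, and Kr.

Xe, Kr, Ne

Ne is in period 2, group 18; Kr is in period 4, group 18; Xe is in period 5, group 18.
First ionization energy rises across a period (greater Z_eff holds electrons more tightly) and falls down a group (valence electrons are farther from the nucleus).
All are in group 18, so first ionization energy increases up the group.
So from lowest to highest: Xe < Kr < Ne.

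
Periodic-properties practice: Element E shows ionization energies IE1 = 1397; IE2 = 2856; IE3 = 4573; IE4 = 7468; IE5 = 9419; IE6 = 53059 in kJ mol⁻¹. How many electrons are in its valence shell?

Look for the largest jump between consecutive ionization energies: IE6/IE5 ≈ 5.6, far larger than any earlier ratio.
That jump marks the point where a core electron is being removed. So the atom has 5 valence electrons.

5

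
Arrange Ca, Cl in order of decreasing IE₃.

Consider each +2 ion: Ca²⁺ is the bare [Ar] core; Cl²⁺ still has 5 valence electrons.
Core electrons are held far more tightly than valence electrons, so Ca tops the IE_3 order.
The numbers (kJ/mol): Ca 4912, Cl 3822.
Hence IE_3: Cl < Ca.

Ca > Cl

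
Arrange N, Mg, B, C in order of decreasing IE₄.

B > Mg > N > C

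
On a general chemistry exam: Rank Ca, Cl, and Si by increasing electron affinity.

Ca, Si, Cl

Atoms with high Z_eff and room in the valence shell (especially the halogens) have the most exothermic electron affinities.
Neither a single period nor a single group — weigh both effects.
Si > Ca: both effects reinforce here, so Si is clearly the higher of the two.
Cl > Si: Cl lies to the right of Si in period 3, so the across-period effect alone puts Cl higher.
For reference (kJ/mol): Si 134, Cl 349, Ca 2.
So from lowest to highest: Ca < Si < Cl.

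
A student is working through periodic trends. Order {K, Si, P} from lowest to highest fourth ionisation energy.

The fourth ionization energy removes an electron from the +3 ion. For each element: K³⁺ is already 2 electrons into the core; Si³⁺ still has 1 valence electron; P³⁺ still has 2 valence electrons.
Pulling an electron out of a noble-gas core costs far more than removing a remaining valence electron, so K sits at the high end of IE_4.
Valence configurations: Si³⁺ [Ne]3s¹, P³⁺ [Ne]3s².
Tabulated IE_4 (kJ/mol): K 5877, Si 4356, P 4964.
Overall IE_4 order: Si < P < K.

Si < P < K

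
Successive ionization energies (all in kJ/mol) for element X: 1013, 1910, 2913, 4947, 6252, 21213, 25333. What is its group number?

Group 15

Look for the largest jump between consecutive ionization energies: IE6/IE5 ≈ 3.4, far larger than any earlier ratio.
That jump marks the point where a core electron is being removed. So the atom has 5 valence electrons.
A main-group element with 5 valence electrons is in group 15.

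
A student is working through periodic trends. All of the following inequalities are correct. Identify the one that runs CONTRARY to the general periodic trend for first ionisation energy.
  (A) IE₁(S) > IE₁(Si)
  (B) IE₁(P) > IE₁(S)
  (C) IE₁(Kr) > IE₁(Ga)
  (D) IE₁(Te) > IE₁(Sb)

The general trend: first ionisation energy increases across a period and decreases down a group.
(A) S (period 3, group 16) vs Si (period 3, group 14): the stated order agrees with the simple trend.
(B) P (period 3, group 15) vs S (period 3, group 16): the stated order contradicts the simple trend.
(C) Kr (period 4, group 18) vs Ga (period 4, group 13): the stated order agrees with the simple trend.
(D) Te (period 5, group 16) vs Sb (period 5, group 15): the stated order agrees with the simple trend.
The exception is (B): S (3p⁴) ionizes more easily than half-filled P (3p³) because the paired 3p electron in S is pushed out by e⁻–e⁻ repulsion.

(B)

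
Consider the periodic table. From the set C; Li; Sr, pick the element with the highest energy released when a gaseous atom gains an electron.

C

Li is in period 2, group 1; C is in period 2, group 14; Sr is in period 5, group 2.
Atoms with high Z_eff and room in the valence shell (especially the halogens) have the most exothermic electron affinities.
Neither a single period nor a single group — weigh both effects.
Li > Sr: the two effects oppose for this pair; the down-group effect wins (60 vs 5 kJ/mol).
C > Li: C lies to the right of Li in period 2, so the across-period effect alone puts C higher.
Approximate values (kJ/mol): Li 60, C 122, Sr 5.
The highest energy released when a gaseous atom gains an electron among these belongs to C.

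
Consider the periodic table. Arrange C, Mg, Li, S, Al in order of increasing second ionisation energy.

Mg < Al < S < C < Li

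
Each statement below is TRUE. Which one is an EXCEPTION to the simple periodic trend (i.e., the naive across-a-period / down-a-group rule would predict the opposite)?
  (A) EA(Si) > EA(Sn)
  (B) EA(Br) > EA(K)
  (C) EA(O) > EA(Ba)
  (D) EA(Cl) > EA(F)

The general trend: electron affinity increases across a period and decreases down a group.
(A) Si (period 3, group 14) vs Sn (period 5, group 14): the stated order agrees with the simple trend.
(B) Br (period 4, group 17) vs K (period 4, group 1): the stated order agrees with the simple trend.
(C) O (period 2, group 16) vs Ba (period 6, group 2): the stated order agrees with the simple trend.
(D) Cl (period 3, group 17) vs F (period 2, group 17): the stated order contradicts the simple trend.
The exception is (D): F's small 2p subshell makes the incoming electron feel strong e⁻–e⁻ repulsion, so Cl actually releases more energy on gaining an electron.

(D)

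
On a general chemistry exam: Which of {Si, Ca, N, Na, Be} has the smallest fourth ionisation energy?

Si

After 3 electrons have been removed, what remains? Si³⁺ still has 1 valence electron; Ca³⁺ is already 1 electron into the core; N³⁺ still has 2 valence electrons; Na³⁺ is already 2 electrons into the core; Be³⁺ is already 1 electron into the core.
Usually core removal costs more than valence removal, but here the competition is close: a tightly held n=2 valence electron can cost more to remove than an n=3 core electron, so the actual values have to decide it.
Valence configurations: Si³⁺ [Ne]3s¹, N³⁺ [He]2s².
The numbers (kJ/mol): Si 4356, Ca 6491, N 7475, Na 9543, Be 21007.
Putting it together, IE_4: Si < Ca < N < Na < Be.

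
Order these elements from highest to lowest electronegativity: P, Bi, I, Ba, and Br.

Br > I > P > Bi > Ba

P is in period 3, group 15; Br is in period 4, group 17; I is in period 5, group 17; Ba is in period 6, group 2; Bi is in period 6, group 15.
Atoms toward the upper right of the periodic table pull bonding electrons most strongly.
Here both period and group differ, so the two effects have to be weighed against each other.
Bi > Ba: Bi lies to the right of Ba in period 6, so the across-period effect alone puts Bi higher.
P > Bi: they share group 15; the group trend gives P the larger value.
I > P: the two effects oppose for this pair; the across-period effect wins (2.66 vs 2.19).
Br > I: they share group 17; the group trend gives Br the larger value.
For reference (Pauling): P 2.19, Br 2.96, I 2.66, Ba 0.89, Bi 2.02.
So from highest to lowest: Br > I > P > Bi > Ba.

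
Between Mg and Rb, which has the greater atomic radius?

Mg is in period 3, group 2; Rb is in period 5, group 1.
Moving right in a period, electrons are added to the same shell under a stronger nuclear pull, so atoms get smaller; moving down, a new shell is opened and atoms get larger.
These span different periods and groups, so the two trends combine.
Rb > Mg: both effects reinforce here, so Rb is clearly the larger of the two.
For reference (pm): Mg 139, Rb 210.
So Rb has the greater atomic radius (Rb > Mg).

Rb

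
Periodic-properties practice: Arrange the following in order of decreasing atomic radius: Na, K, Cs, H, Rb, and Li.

Cs, Rb, K, Na, Li, H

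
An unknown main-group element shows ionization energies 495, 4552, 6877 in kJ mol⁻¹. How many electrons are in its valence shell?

1

Look for the largest jump between consecutive ionization energies: IE2/IE1 ≈ 9.2, far larger than any earlier ratio.
That jump marks the point where a core electron is being removed. So the atom has 1 valence electron.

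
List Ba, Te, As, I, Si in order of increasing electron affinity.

Si is in period 3, group 14; As is in period 4, group 15; Te is in period 5, group 16; I is in period 5, group 17; Ba is in period 6, group 2.
Atoms with high Z_eff and room in the valence shell (especially the halogens) have the most exothermic electron affinities.
These span different periods and groups, so the two trends combine.
As > Ba: both effects reinforce here, so As is clearly the higher of the two.
Si > As: the two effects oppose for this pair; the down-group effect wins (134 vs 78 kJ/mol).
Te > Si: the two effects oppose for this pair; the across-period effect wins (190 vs 134 kJ/mol).
I > Te: both are in period 5; the period trend gives I the larger value.
For reference (kJ/mol): Si 134, As 78, Te 190, I 295, Ba 14.
So from lowest to highest: Ba < As < Si < Te < I.

Ba, As, Si, Te, I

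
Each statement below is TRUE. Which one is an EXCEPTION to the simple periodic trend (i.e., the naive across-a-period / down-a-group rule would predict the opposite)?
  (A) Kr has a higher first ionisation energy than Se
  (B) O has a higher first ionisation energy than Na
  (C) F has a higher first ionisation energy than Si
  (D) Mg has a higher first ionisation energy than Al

(D)

The general trend: first ionisation energy increases across a period and decreases down a group.
(A) Kr (period 4, group 18) vs Se (period 4, group 16): the stated order agrees with the simple trend.
(B) O (period 2, group 16) vs Na (period 3, group 1): the stated order agrees with the simple trend.
(C) F (period 2, group 17) vs Si (period 3, group 14): the stated order agrees with the simple trend.
(D) Mg (period 3, group 2) vs Al (period 3, group 13): the stated order contradicts the simple trend.
The exception is (D): Al's single 3p electron is easier to remove than one from Mg's filled 3s².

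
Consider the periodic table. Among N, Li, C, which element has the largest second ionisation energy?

Li

After 1 electron has been removed, what remains? N⁺ still has 4 valence electrons; Li⁺ is the bare [He] core; C⁺ still has 3 valence electrons.
Core electrons are held far more tightly than valence electrons, so Li tops the IE_2 order.
Valence configurations: N⁺ [He]2s²2p², C⁺ [He]2s²2p¹.
Tabulated IE_2 (kJ/mol): N 2856, Li 7298, C 2353.
Hence IE_2: C < N < Li.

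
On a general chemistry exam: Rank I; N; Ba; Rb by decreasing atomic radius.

Rb > Ba > I > N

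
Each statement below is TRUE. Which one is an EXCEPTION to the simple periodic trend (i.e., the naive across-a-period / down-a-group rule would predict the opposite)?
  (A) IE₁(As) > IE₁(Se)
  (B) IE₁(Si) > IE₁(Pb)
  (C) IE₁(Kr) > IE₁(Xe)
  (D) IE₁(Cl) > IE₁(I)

(A)

The general trend: first ionisation energy increases across a period and decreases down a group.
(A) As (period 4, group 15) vs Se (period 4, group 16): the stated order contradicts the simple trend.
(B) Si (period 3, group 14) vs Pb (period 6, group 14): the stated order agrees with the simple trend.
(C) Kr (period 4, group 18) vs Xe (period 5, group 18): the stated order agrees with the simple trend.
(D) Cl (period 3, group 17) vs I (period 5, group 17): the stated order agrees with the simple trend.
The exception is (A): Se (4p⁴) ionizes more easily than half-filled As (4p³).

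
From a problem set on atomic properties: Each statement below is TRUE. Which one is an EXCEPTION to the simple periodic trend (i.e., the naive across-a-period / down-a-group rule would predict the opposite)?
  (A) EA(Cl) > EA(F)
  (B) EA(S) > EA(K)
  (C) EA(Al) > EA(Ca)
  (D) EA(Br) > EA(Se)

(A)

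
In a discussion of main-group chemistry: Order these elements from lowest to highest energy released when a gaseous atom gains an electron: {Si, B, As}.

Adding an electron releases more energy for atoms nearer the top right (short of the noble gases).
These sit on a diagonal, where the across-period and down-group effects partly cancel.
As > B: the two effects oppose for this pair; the across-period effect wins (78 vs 27 kJ/mol).
Si > As: period and group pull opposite ways; the down-group shift dominates (134 vs 78 kJ/mol).
Tabulated electron affinity (kJ/mol): B 27, Si 134, As 78.
So from lowest to highest: B < As < Si.

B, As, Si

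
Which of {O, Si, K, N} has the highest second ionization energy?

O

After 1 electron has been removed, what remains? O⁺ still has 5 valence electrons; Si⁺ still has 3 valence electrons; K⁺ is the bare [Ar] core; N⁺ still has 4 valence electrons.
Usually core removal costs more than valence removal, but here the competition is close: a tightly held n=2 valence electron can cost more to remove than an n=3 core electron, so the actual values have to decide it.
Valence configurations: O⁺ [He]2s²2p³, Si⁺ [Ne]3s²3p¹, N⁺ [He]2s²2p².
Approximate IE_2 values (kJ/mol): O 3388, Si 1577, K 3052, N 2856.
Hence IE_2: Si < N < K < O.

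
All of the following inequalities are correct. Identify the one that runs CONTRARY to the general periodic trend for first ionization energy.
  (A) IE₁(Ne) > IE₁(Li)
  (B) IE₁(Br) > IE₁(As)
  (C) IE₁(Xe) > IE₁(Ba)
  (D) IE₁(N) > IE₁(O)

The general trend: first ionization energy increases across a period and decreases down a group.
(A) Ne (period 2, group 18) vs Li (period 2, group 1): the stated order agrees with the simple trend.
(B) Br (period 4, group 17) vs As (period 4, group 15): the stated order agrees with the simple trend.
(C) Xe (period 5, group 18) vs Ba (period 6, group 2): the stated order agrees with the simple trend.
(D) N (period 2, group 15) vs O (period 2, group 16): the stated order contradicts the simple trend.
The exception is (D): pairing an electron in O's 2p⁴ costs repulsion energy, so O ionizes more easily than half-filled N (2p³).

(D)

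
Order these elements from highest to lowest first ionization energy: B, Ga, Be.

Be > B > Ga

Removing the outermost electron gets harder across a period and easier down a group.
Neither a single period nor a single group — weigh both effects.
B > Ga: they share group 13; the group trend gives B the larger value.
Be > B: this pair runs against the simple trend — see the exception note.
Note the exception: Be has a higher first ionization energy than B, contrary to the simple trend — removing B's lone 2p electron is easier than breaking Be's filled 2s².
Tabulated first ionization energy (kJ/mol): Be 900, B 801, Ga 579.
So from highest to lowest: Be > B > Ga.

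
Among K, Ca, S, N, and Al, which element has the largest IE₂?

K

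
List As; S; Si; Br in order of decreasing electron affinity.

Br > S > Si > As

Si is in period 3, group 14; S is in period 3, group 16; As is in period 4, group 15; Br is in period 4, group 17.
Adding an electron releases more energy for atoms nearer the top right (short of the noble gases).
Here both period and group differ, so the two effects have to be weighed against each other.
Si > As: period and group pull opposite ways; the down-group shift dominates (134 vs 78 kJ/mol).
S > Si: S lies to the right of Si in period 3, so the across-period effect alone puts S higher.
Br > S: period and group pull opposite ways; the across-period shift dominates (325 vs 200 kJ/mol).
Tabulated electron affinity (kJ/mol): Si 134, S 200, As 78, Br 325.
So from highest to lowest: Br > S > Si > As.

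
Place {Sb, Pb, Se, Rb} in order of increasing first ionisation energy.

Rb < Pb < Sb < Se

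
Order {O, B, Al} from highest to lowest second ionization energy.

IE_2 is the cost of taking one more electron from the +1 cation: O⁺ still has 5 valence electrons; B⁺ still has 2 valence electrons; Al⁺ still has 2 valence electrons.
All are still removing valence electrons, so compare the +1 ions as you would atoms: IE_2 generally rises across a period (higher Z_eff) and falls down a group (larger shell), subject to the usual subshell exceptions.
Valence configurations: O⁺ [He]2s²2p³, B⁺ [He]2s², Al⁺ [Ne]3s².
Tabulated IE_2 (kJ/mol): O 3388, B 2427, Al 1817.
Overall IE_2 order: Al < B < O.

O > B > Al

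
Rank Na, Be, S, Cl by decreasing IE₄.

Be, Na, Cl, S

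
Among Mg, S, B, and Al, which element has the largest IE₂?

Consider each +1 ion: Mg⁺ still has 1 valence electron; S⁺ still has 5 valence electrons; B⁺ still has 2 valence electrons; Al⁺ still has 2 valence electrons.
All are still removing valence electrons, so compare the +1 ions as you would atoms: IE_2 generally rises across a period (higher Z_eff) and falls down a group (larger shell), subject to the usual subshell exceptions.
Valence configurations: Mg⁺ [Ne]3s¹, S⁺ [Ne]3s²3p³, B⁺ [He]2s², Al⁺ [Ne]3s².
Tabulated IE_2 (kJ/mol): Mg 1451, S 2252, B 2427, Al 1817.
So the second ionization energies run Mg < Al < S < B.

B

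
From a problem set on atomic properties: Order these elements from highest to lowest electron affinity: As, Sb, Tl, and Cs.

Sb > As > Cs > Tl

As is in period 4, group 15; Sb is in period 5, group 15; Cs is in period 6, group 1; Tl is in period 6, group 13.
EA tends to increase across a period and decrease down a group, though the pattern is less regular than for IE or radius.
These span different periods and groups, so the two trends combine.
Cs > Tl: this pair runs against the simple trend — see the exception note.
As > Cs: relative to Cs, both the across-period and down-group shifts push As's electron affinity up.
Sb > As: this pair runs against the simple trend — see the exception note.
Note the exception: Cs has a higher electron affinity than Tl, contrary to the simple trend — Tl's ns²np¹ configuration gives only a small electron affinity — the sparsely filled np subshell binds an added electron weakly.
Note the exception: Sb has a higher electron affinity than As, contrary to the simple trend — both are half-filled np³, but the pairing/repulsion penalty for the added electron shrinks as the p orbitals become larger and more diffuse down the group, and for Sb that outweighs the weaker nuclear attraction.
Approximate values (kJ/mol): As 78, Sb 103, Cs 46, Tl 19.
So from highest to lowest: Sb > As > Cs > Tl.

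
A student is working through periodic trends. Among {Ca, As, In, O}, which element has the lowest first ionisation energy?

In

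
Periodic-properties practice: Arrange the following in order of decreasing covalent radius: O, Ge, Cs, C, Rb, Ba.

C is in period 2, group 14; O is in period 2, group 16; Ge is in period 4, group 14; Rb is in period 5, group 1; Cs is in period 6, group 1; Ba is in period 6, group 2.
Radius decreases left→right (rising Z_eff, same n) and increases top→bottom (higher n).
These span different periods and groups, so the two trends combine.
C > O: C lies to the left of O in period 2, so the across-period effect alone puts C larger.
Ge > C: Ge sits below C in group 14, so the down-group effect alone puts Ge larger.
Ba > Ge: relative to Ge, both the across-period and down-group shifts push Ba's atomic radius up.
Rb > Ba: period and group pull opposite ways; the across-period shift dominates (210 vs 196 pm).
Cs > Rb: Cs sits below Rb in group 1, so the down-group effect alone puts Cs larger.
Tabulated atomic radius (pm): C 75, O 63, Ge 121, Rb 210, Cs 232, Ba 196.
So from largest to smallest: Cs > Rb > Ba > Ge > C > O.

Cs > Rb > Ba > Ge > C > O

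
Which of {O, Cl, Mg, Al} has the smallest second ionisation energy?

IE_2 is the cost of taking one more electron from the +1 cation: O⁺ still has 5 valence electrons; Cl⁺ still has 6 valence electrons; Mg⁺ still has 1 valence electron; Al⁺ still has 2 valence electrons.
All are still removing valence electrons, so compare the +1 ions as you would atoms: IE_2 generally rises across a period (higher Z_eff) and falls down a group (larger shell), subject to the usual subshell exceptions.
Valence configurations: O⁺ [He]2s²2p³, Cl⁺ [Ne]3s²3p⁴, Mg⁺ [Ne]3s¹, Al⁺ [Ne]3s².
The numbers (kJ/mol): O 3388, Cl 2298, Mg 1451, Al 1817.
Hence IE_2: Mg < Al < Cl < O.

Mg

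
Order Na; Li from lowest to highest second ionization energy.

Na < Li

IE_2 is the cost of taking one more electron from the +1 cation: Na⁺ is the bare [Ne] core; Li⁺ is the bare [He] core.
All of these are removing an electron from a noble-gas core or deeper; the smaller core (lower principal quantum number) is held far more tightly, and within a period the higher nuclear charge binds the same core more tightly.
Approximate IE_2 values (kJ/mol): Na 4562, Li 7298.
So the second ionization energies run Na < Li.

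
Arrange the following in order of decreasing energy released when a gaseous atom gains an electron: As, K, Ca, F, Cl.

Cl > F > As > K > Ca

F is in period 2, group 17; Cl is in period 3, group 17; K is in period 4, group 1; Ca is in period 4, group 2; As is in period 4, group 15.
EA tends to increase across a period and decrease down a group, though the pattern is less regular than for IE or radius.
Neither a single period nor a single group — weigh both effects.
K > Ca: this pair runs against the simple trend — see the exception note.
As > K: both are in period 4; the period trend gives As the larger value.
F > As: both effects reinforce here, so F is clearly the higher of the two.
Cl > F: this pair runs against the simple trend — see the exception note.
Note the exception: K has a higher electron affinity than Ca, contrary to the simple trend — adding an electron to Ca (ns²) has to open a new, higher-energy np subshell, which is unfavourable.
Note the exception: Cl has a higher electron affinity than F, contrary to the simple trend — F's small 2p subshell makes the incoming electron feel strong e⁻–e⁻ repulsion, so Cl actually releases more energy on gaining an electron.
Approximate values (kJ/mol): F 328, Cl 349, K 48, Ca 2, As 78.
So from highest to lowest: Cl > F > As > K > Ca.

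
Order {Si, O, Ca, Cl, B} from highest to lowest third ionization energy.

O > Ca > Cl > B > Si

The third ionization energy removes an electron from the +2 ion. For each element: Si²⁺ still has 2 valence electrons; O²⁺ still has 4 valence electrons; Ca²⁺ is the bare [Ar] core; Cl²⁺ still has 5 valence electrons; B²⁺ still has 1 valence electron.
Usually core removal costs more than valence removal, but here the competition is close: a tightly held n=2 valence electron can cost more to remove than an n=3 core electron, so the actual values have to decide it.
Valence configurations: Si²⁺ [Ne]3s², O²⁺ [He]2s²2p², Cl²⁺ [Ne]3s²3p³, B²⁺ [He]2s¹.
Approximate IE_3 values (kJ/mol): Si 3232, O 5300, Ca 4912, Cl 3822, B 3660.
Putting it together, IE_3: Si < B < Cl < Ca < O.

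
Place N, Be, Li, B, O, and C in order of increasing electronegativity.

Li < Be < B < C < N < O

Electronegativity increases across a period and decreases down a group, tracking effective nuclear charge and atomic size.
All lie in period 2, so electronegativity increases left to right.
So from lowest to highest: Li < Be < B < C < N < O.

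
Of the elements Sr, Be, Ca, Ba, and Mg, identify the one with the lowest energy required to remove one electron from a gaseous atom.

Ba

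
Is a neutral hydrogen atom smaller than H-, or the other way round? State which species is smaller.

H

Forming H- adds 1 electron to H. More electron–electron repulsion in the same shell, with unchanged nuclear charge, lets the cloud expand.
An anion is larger than its parent atom: H- > H.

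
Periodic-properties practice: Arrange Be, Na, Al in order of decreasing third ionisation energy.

Be > Na > Al

Consider each +2 ion: Be²⁺ is the bare [He] core; Na²⁺ is already 1 electron into the core; Al²⁺ still has 1 valence electron.
Breaking into a closed-shell core is much more expensive than removing a leftover valence electron — Na and Be have the largest IE_3 here.
The numbers (kJ/mol): Be 14849, Na 6910, Al 2745.
Overall IE_3 order: Al < Na < Be.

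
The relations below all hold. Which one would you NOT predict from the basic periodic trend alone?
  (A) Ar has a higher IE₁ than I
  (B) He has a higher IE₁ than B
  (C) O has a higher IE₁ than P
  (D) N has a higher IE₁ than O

(D)

The general trend: IE₁ increases across a period and decreases down a group.
(A) Ar (period 3, group 18) vs I (period 5, group 17): the stated order agrees with the simple trend.
(B) He (period 1, group 18) vs B (period 2, group 13): the stated order agrees with the simple trend.
(C) O (period 2, group 16) vs P (period 3, group 15): the stated order agrees with the simple trend.
(D) N (period 2, group 15) vs O (period 2, group 16): the stated order contradicts the simple trend.
The exception is (D): pairing an electron in O's 2p⁴ costs repulsion energy, so O ionizes more easily than half-filled N (2p³).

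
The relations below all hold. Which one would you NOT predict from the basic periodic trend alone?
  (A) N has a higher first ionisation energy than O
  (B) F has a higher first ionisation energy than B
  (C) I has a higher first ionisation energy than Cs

The general trend: first ionisation energy increases across a period and decreases down a group.
(A) N (period 2, group 15) vs O (period 2, group 16): the stated order contradicts the simple trend.
(B) F (period 2, group 17) vs B (period 2, group 13): the stated order agrees with the simple trend.
(C) I (period 5, group 17) vs Cs (period 6, group 1): the stated order agrees with the simple trend.
The exception is (A): pairing an electron in O's 2p⁴ costs repulsion energy, so O ionizes more easily than half-filled N (2p³).

(A)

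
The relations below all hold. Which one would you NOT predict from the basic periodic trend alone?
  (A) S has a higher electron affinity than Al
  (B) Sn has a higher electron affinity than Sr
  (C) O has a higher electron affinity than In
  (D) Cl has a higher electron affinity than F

(D)

The general trend: electron affinity increases across a period and decreases down a group.
(A) S (period 3, group 16) vs Al (period 3, group 13): the stated order agrees with the simple trend.
(B) Sn (period 5, group 14) vs Sr (period 5, group 2): the stated order agrees with the simple trend.
(C) O (period 2, group 16) vs In (period 5, group 13): the stated order agrees with the simple trend.
(D) Cl (period 3, group 17) vs F (period 2, group 17): the stated order contradicts the simple trend.
The exception is (D): F's small 2p subshell makes the incoming electron feel strong e⁻–e⁻ repulsion, so Cl actually releases more energy on gaining an electron.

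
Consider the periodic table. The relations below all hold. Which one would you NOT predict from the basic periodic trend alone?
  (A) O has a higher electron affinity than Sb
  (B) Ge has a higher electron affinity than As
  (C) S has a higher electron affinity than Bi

The general trend: electron affinity increases across a period and decreases down a group.
(A) O (period 2, group 16) vs Sb (period 5, group 15): the stated order agrees with the simple trend.
(B) Ge (period 4, group 14) vs As (period 4, group 15): the stated order contradicts the simple trend.
(C) S (period 3, group 16) vs Bi (period 6, group 15): the stated order agrees with the simple trend.
The exception is (B): adding an electron to As's half-filled 4p³ is unfavourable, so Ge (4p²) has the more exothermic EA.

(B)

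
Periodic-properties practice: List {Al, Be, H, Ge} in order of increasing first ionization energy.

H is in period 1, group 1; Be is in period 2, group 2; Al is in period 3, group 13; Ge is in period 4, group 14.
IE₁ increases left→right with effective nuclear charge and decreases top→bottom as the valence shell moves farther out.
These sit on a diagonal, where the across-period and down-group effects partly cancel.
Ge > Al: the two effects oppose for this pair; the across-period effect wins (762 vs 578 kJ/mol).
Be > Ge: period and group pull opposite ways; the down-group shift dominates (900 vs 762 kJ/mol).
H > Be: period and group pull opposite ways; the down-group shift dominates (1312 vs 900 kJ/mol).
Tabulated first ionization energy (kJ/mol): H 1312, Be 900, Al 578, Ge 762.
So from lowest to highest: Al < Ge < Be < H.

Al < Ge < Be < H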